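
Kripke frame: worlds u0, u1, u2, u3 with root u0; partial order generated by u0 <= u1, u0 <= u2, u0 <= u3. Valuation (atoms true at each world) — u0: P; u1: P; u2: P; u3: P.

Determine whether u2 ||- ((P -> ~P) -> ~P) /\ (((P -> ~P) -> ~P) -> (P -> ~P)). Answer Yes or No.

u2 ||-/- ((P -> ~P) -> ~P) /\ (((P -> ~P) -> ~P) -> (P -> ~P)) since u2 fails ((P -> ~P) -> ~P) -> (P -> ~P).

No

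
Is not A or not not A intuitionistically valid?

This is the weak law of excluded middle, which is not intuitionistically valid.
A Kripke countermodel: worlds u, v, w; order generated by u <= v, u <= w; atoms true at each world — u:{}; v:{A}; w:{}.
u does not force not A or not not A: neither disjunct is forced at u.
u does not force not A since v is accessible from u and v forces A.
So the root u does not force the formula.

No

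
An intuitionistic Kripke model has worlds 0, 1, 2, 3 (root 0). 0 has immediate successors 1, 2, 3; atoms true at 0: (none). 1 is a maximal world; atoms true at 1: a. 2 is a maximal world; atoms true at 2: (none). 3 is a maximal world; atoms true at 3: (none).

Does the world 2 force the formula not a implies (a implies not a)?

Yes

2 forces not a implies (a implies not a): every world accessible from 2 that forces not a (namely 2) also forces a implies not a.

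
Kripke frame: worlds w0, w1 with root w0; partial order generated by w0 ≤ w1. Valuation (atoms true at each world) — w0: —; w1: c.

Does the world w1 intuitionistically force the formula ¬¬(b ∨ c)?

w1 ⊩ ¬¬(b ∨ c): no world accessible from w1 forces ¬(b ∨ c).

Yes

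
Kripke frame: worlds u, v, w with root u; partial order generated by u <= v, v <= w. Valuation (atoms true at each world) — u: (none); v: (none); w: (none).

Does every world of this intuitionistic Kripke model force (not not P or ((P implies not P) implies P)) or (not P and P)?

No

Not every world: u does not force (not not P or ((P implies not P) implies P)) or (not P and P).
u does not force (not not P or ((P implies not P) implies P)) or (not P and P): neither disjunct is forced at u.
u does not force not not P or ((P implies not P) implies P): neither disjunct is forced at u.
u does not force not not P since u is accessible from u and u forces not P.
u forces not P: no world accessible from u forces P.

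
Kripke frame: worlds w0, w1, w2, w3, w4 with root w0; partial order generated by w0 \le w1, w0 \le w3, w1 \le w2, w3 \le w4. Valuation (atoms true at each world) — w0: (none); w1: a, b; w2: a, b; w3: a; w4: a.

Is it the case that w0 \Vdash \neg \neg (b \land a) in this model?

No

w0 \nVdash \neg \neg (b \land a) since w3 is accessible from w0 and w3 \Vdash \neg (b \land a).
w3 \Vdash \neg (b \land a): no world accessible from w3 forces b \land a.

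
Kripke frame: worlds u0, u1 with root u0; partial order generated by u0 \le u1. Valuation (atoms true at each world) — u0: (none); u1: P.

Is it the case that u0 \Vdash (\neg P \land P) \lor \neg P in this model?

u0 \nVdash (\neg P \land P) \lor \neg P: neither disjunct is forced at u0.
u0 \nVdash \neg P \land P since u0 fails \neg P.

No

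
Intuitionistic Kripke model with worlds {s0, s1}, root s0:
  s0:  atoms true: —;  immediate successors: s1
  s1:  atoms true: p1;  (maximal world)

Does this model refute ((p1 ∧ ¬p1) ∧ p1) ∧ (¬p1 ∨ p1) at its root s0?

Yes

s0 ⊮ ((p1 ∧ ¬p1) ∧ p1) ∧ (¬p1 ∨ p1) since s0 fails (p1 ∧ ¬p1) ∧ p1.
So the root s0 does not force ((p1 ∧ ¬p1) ∧ p1) ∧ (¬p1 ∨ p1); the model is a countermodel.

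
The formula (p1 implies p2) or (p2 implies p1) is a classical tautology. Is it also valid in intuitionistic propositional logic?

No

This is the Gödel–Dummett linearity axiom, which is not intuitionistically valid.
A Kripke countermodel: worlds a, b, c; order generated by a <= b, a <= c; atoms true at each world — a:{}; b:{p1}; c:{p2}.
a does not force (p1 implies p2) or (p2 implies p1): neither disjunct is forced at a.
a does not force p1 implies p2: at the accessible world b, b forces p1 but b does not force p2.
b lacks atom p2, so b does not force p2.
So the root a does not force the formula.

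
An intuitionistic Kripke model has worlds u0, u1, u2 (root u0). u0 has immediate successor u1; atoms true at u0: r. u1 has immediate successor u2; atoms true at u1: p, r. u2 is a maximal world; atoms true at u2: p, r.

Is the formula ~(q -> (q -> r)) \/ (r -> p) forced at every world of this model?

No

Not every world: u0 ||-/- ~(q -> (q -> r)) \/ (r -> p).
u0 ||-/- ~(q -> (q -> r)) \/ (r -> p): neither disjunct is forced at u0.
u0 ||-/- ~(q -> (q -> r)) since u0 is accessible from u0 and u0 ||- q -> (q -> r).
u0 ||- q -> (q -> r) vacuously: no world accessible from u0 forces the antecedent q.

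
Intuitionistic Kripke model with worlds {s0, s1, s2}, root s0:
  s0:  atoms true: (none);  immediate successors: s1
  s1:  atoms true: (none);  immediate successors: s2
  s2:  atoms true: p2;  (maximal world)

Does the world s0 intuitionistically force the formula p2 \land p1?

No

s0 \nVdash p2 \land p1 since s0 fails p2.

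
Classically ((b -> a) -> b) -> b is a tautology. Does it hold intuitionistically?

No

This is Peirce's law, which is not intuitionistically valid.
A Kripke countermodel: worlds u, v; order generated by u <= v; atoms true at each world — u:{}; v:{b}.
u ||-/- ((b -> a) -> b) -> b: already at u itself, u ||- (b -> a) -> b but u ||-/- b.
u lacks atom b, so u ||-/- b.
So the root u does not force the formula.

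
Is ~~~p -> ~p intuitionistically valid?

Yes

This is triple-negation reduction, which is intuitionistically derivable.
Assume ~~~p and suppose p. Then ~~p (double-negation introduction), contradicting ~~~p. So ~p.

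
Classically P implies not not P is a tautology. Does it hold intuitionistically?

This is double-negation introduction, which is intuitionistically derivable.
If a world forces P then every accessible world forces P (persistence), so none forces not P; hence not not P.

Yes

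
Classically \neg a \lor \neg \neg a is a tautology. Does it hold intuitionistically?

No

This is the weak law of excluded middle, which is not intuitionistically valid.
A Kripke countermodel: worlds u, v, w; order generated by u \le v, u \le w; atoms true at each world — u:{}; v:{a}; w:{}.
u \nVdash \neg a \lor \neg \neg a: neither disjunct is forced at u.
u \nVdash \neg a since v is accessible from u and v \Vdash a.
So the root u does not force the formula.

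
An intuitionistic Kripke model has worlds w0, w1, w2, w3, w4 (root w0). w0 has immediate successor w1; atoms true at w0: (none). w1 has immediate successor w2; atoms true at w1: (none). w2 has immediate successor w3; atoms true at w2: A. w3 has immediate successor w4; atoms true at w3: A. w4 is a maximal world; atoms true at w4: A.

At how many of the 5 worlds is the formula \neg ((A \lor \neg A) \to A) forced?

0

w0: does not force it — w0 \nVdash \neg ((A \lor \neg A) \to A) since w0 is accessible from w0 and w0 \Vdash (A \lor \neg A) \to A.
w1: does not force it — w1 \nVdash \neg ((A \lor \neg A) \to A) since w1 is accessible from w1 and w1 \Vdash (A \lor \neg A) \to A.
w2: does not force it — w2 \nVdash \neg ((A \lor \neg A) \to A) since w2 is accessible from w2 and w2 \Vdash (A \lor \neg A) \to A.
w3: does not force it.
w4: does not force it.
Worlds forcing the formula: { }.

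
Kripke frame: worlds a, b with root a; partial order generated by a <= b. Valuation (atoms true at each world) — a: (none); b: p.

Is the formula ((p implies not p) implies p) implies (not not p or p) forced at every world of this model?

a forces ((p implies not p) implies p) implies (not not p or p): every world accessible from a that forces (p implies not p) implies p (namely a, b) also forces not not p or p.
Since the root a forces ((p implies not p) implies p) implies (not not p or p) and forcing is persistent (monotone upward), every world forces it.

Yes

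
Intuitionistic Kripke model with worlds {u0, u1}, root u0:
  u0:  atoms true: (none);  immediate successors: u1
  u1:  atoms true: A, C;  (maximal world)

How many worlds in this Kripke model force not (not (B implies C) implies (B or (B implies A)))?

0

u0: does not force it — u0 does not force not (not (B implies C) implies (B or (B implies A))) since u0 is accessible from u0 and u0 forces not (B implies C) implies (B or (B implies A)).
u1: does not force it — u1 does not force not (not (B implies C) implies (B or (B implies A))) since u1 is accessible from u1 and u1 forces not (B implies C) implies (B or (B implies A)).
Worlds forcing the formula: { }.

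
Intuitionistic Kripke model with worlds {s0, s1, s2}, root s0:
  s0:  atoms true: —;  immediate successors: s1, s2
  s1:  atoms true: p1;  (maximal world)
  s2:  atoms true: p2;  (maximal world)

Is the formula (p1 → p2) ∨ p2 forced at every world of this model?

Not every world: s0 ⊮ (p1 → p2) ∨ p2.
s0 ⊮ (p1 → p2) ∨ p2: neither disjunct is forced at s0.
s0 ⊮ p1 → p2: at the accessible world s1, s1 ⊩ p1 but s1 ⊮ p2.

No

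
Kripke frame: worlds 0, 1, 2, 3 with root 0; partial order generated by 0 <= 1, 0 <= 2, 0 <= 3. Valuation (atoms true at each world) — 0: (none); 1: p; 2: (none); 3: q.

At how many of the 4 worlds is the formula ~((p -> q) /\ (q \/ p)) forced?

2

0: does not force it — 0 ||-/- ~((p -> q) /\ (q \/ p)) since 3 is accessible from 0 and 3 ||- (p -> q) /\ (q \/ p).
1: forces it.
2: forces it.
3: does not force it.
Worlds forcing the formula: {1, 2}.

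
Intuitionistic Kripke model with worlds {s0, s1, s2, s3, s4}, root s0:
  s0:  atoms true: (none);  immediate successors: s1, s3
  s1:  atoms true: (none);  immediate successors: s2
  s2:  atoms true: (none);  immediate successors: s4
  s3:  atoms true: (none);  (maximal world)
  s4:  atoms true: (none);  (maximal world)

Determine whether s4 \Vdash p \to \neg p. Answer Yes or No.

s4 \Vdash p \to \neg p vacuously: no world accessible from s4 forces the antecedent p.

Yes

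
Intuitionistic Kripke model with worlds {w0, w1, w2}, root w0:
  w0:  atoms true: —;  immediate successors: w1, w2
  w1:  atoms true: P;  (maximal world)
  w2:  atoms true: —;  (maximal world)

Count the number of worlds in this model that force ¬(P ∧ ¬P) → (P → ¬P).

w0: does not force it — w0 ⊮ ¬(P ∧ ¬P) → (P → ¬P): already at w0 itself, w0 ⊩ ¬(P ∧ ¬P) but w0 ⊮ P → ¬P.
w1: does not force it — w1 ⊮ ¬(P ∧ ¬P) → (P → ¬P): already at w1 itself, w1 ⊩ ¬(P ∧ ¬P) but w1 ⊮ P → ¬P.
w2: forces it.
Worlds forcing the formula: {w2}.

1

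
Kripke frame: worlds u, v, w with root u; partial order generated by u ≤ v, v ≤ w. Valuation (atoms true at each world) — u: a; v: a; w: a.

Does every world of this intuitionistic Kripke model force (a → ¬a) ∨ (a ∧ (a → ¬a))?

No

Not every world: u ⊮ (a → ¬a) ∨ (a ∧ (a → ¬a)).
u ⊮ (a → ¬a) ∨ (a ∧ (a → ¬a)): neither disjunct is forced at u.
u ⊮ a → ¬a: already at u itself, u ⊩ a but u ⊮ ¬a.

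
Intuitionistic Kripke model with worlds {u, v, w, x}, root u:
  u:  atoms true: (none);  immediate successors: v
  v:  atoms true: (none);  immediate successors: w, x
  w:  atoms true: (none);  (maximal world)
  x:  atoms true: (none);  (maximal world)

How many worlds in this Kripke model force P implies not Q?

u: forces it.
v: forces it.
w: forces it.
x: forces it.
Worlds forcing the formula: {u, v, w, x}.

4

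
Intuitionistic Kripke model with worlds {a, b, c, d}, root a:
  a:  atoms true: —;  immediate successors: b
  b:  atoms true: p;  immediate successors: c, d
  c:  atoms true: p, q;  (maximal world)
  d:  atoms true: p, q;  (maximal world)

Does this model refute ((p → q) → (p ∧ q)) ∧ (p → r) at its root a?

a ⊮ ((p → q) → (p ∧ q)) ∧ (p → r) since a fails p → r.
So the root a does not force ((p → q) → (p ∧ q)) ∧ (p → r); the model is a countermodel.

Yes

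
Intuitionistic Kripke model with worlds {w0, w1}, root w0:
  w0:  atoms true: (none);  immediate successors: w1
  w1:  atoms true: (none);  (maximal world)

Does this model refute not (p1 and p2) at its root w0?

No

w0 forces not (p1 and p2): no world accessible from w0 forces p1 and p2.
So the root w0 forces not (p1 and p2); the model is not a countermodel.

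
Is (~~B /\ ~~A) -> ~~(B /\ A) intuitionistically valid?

This is the distribution of double negation over conjunction, which is intuitionistically derivable.
Assume ~~B, ~~A, and ~(B /\ A). From B we'd get ~A (since B /\ A is refuted), contradicting ~~A; so ~B, contradicting ~~B.

Yes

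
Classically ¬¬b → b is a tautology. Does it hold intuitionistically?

This is double-negation elimination, which is not intuitionistically valid.
A Kripke countermodel: worlds s0, s1; order generated by s0 ≤ s1; atoms true at each world — s0:{}; s1:{b}.
s0 ⊮ ¬¬b → b: already at s0 itself, s0 ⊩ ¬¬b but s0 ⊮ b.
s0 lacks atom b, so s0 ⊮ b.
So the root s0 does not force the formula.

No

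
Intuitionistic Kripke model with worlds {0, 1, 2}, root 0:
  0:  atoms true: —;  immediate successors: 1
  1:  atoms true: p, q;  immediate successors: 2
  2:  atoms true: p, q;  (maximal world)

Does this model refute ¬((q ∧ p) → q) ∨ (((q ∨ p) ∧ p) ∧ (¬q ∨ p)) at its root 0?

Yes

0 ⊮ ¬((q ∧ p) → q) ∨ (((q ∨ p) ∧ p) ∧ (¬q ∨ p)): neither disjunct is forced at 0.
0 ⊮ ¬((q ∧ p) → q) since 0 is accessible from 0 and 0 ⊩ (q ∧ p) → q.
0 ⊩ (q ∧ p) → q: every world accessible from 0 that forces q ∧ p (namely 1, 2) also forces q.
So the root 0 does not force ¬((q ∧ p) → q) ∨ (((q ∨ p) ∧ p) ∧ (¬q ∨ p)); the model is a countermodel.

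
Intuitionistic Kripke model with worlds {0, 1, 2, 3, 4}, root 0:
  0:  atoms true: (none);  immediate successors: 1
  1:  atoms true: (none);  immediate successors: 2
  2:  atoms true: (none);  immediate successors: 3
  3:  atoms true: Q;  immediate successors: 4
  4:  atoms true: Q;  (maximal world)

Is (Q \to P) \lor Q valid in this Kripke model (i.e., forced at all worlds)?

Not every world: 0 \nVdash (Q \to P) \lor Q.
0 \nVdash (Q \to P) \lor Q: neither disjunct is forced at 0.
0 \nVdash Q \to P: at the accessible world 3, 3 \Vdash Q but 3 \nVdash P.

No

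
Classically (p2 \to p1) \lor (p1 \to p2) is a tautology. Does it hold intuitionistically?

No

This is the Gödel–Dummett linearity axiom, which is not intuitionistically valid.
A Kripke countermodel: worlds 0, 1, 2; order generated by 0 \le 1, 0 \le 2; atoms true at each world — 0:{}; 1:{p2}; 2:{p1}.
0 \nVdash (p2 \to p1) \lor (p1 \to p2): neither disjunct is forced at 0.
0 \nVdash p2 \to p1: at the accessible world 1, 1 \Vdash p2 but 1 \nVdash p1.
1 lacks atom p1, so 1 \nVdash p1.
So the root 0 does not force the formula.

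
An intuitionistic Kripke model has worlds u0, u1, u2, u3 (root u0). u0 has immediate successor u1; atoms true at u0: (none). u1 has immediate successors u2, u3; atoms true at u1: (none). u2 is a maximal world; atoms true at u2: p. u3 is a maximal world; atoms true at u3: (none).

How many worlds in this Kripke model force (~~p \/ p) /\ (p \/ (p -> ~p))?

1

u0: does not force it — u0 ||-/- (~~p \/ p) /\ (p \/ (p -> ~p)) since u0 fails ~~p \/ p.
u1: does not force it — u1 ||-/- (~~p \/ p) /\ (p \/ (p -> ~p)) since u1 fails ~~p \/ p.
u2: forces it.
u3: does not force it.
Worlds forcing the formula: {u2}.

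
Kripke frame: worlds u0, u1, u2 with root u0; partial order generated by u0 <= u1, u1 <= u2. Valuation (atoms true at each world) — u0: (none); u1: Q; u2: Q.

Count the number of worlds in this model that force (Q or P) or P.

u0: does not force it — u0 does not force (Q or P) or P: neither disjunct is forced at u0.
u1: forces it.
u2: forces it.
Worlds forcing the formula: {u1, u2}.

2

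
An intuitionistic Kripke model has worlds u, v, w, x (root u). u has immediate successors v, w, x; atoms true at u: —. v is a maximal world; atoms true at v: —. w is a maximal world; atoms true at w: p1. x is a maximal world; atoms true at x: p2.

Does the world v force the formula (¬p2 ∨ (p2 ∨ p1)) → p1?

v ⊮ (¬p2 ∨ (p2 ∨ p1)) → p1: already at v itself, v ⊩ ¬p2 ∨ (p2 ∨ p1) but v ⊮ p1.
v lacks atom p1, so v ⊮ p1.

No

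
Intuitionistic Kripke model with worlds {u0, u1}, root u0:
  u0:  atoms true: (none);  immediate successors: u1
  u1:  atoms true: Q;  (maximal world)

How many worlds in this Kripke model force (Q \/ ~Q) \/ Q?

u0: does not force it — u0 ||-/- (Q \/ ~Q) \/ Q: neither disjunct is forced at u0.
u1: forces it.
Worlds forcing the formula: {u1}.

1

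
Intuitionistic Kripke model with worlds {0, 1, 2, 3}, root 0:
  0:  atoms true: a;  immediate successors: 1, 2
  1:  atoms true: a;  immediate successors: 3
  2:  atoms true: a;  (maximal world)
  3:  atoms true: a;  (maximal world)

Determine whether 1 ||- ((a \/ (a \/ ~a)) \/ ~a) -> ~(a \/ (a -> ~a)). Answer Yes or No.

No

1 ||-/- ((a \/ (a \/ ~a)) \/ ~a) -> ~(a \/ (a -> ~a)): already at 1 itself, 1 ||- (a \/ (a \/ ~a)) \/ ~a but 1 ||-/- ~(a \/ (a -> ~a)).
1 ||-/- ~(a \/ (a -> ~a)) since 1 is accessible from 1 and 1 ||- a \/ (a -> ~a).
1 ||- a \/ (a -> ~a) via the disjunct a.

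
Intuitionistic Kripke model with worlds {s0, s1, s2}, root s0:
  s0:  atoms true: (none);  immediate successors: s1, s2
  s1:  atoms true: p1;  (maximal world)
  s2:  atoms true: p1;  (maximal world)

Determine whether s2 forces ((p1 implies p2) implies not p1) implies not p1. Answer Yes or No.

s2 does not force ((p1 implies p2) implies not p1) implies not p1: already at s2 itself, s2 forces (p1 implies p2) implies not p1 but s2 does not force not p1.
s2 does not force not p1 since s2 is accessible from s2 and s2 forces p1.

No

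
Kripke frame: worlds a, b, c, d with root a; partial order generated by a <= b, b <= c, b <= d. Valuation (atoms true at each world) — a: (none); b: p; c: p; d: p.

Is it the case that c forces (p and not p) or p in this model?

Yes

c forces (p and not p) or p via the disjunct p.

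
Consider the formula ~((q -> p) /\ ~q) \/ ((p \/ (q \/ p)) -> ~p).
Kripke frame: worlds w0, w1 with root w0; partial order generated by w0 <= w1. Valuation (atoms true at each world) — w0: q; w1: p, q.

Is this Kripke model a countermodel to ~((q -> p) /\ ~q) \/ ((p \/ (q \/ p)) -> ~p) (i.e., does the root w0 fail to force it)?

w0 ||- ~((q -> p) /\ ~q) \/ ((p \/ (q \/ p)) -> ~p) via the disjunct ~((q -> p) /\ ~q).
So the root w0 forces ~((q -> p) /\ ~q) \/ ((p \/ (q \/ p)) -> ~p); the model is not a countermodel.

No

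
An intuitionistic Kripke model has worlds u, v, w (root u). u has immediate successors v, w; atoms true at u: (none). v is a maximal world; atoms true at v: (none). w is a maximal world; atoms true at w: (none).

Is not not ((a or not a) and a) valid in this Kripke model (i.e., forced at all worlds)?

Not every world: u does not force not not ((a or not a) and a).
u does not force not not ((a or not a) and a) since u is accessible from u and u forces not ((a or not a) and a).
u forces not ((a or not a) and a): no world accessible from u forces (a or not a) and a.

No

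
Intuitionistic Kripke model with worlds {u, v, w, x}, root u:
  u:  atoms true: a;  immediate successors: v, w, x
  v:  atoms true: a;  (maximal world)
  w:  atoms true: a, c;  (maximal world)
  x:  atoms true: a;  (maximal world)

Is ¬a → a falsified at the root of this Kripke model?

u ⊩ ¬a → a vacuously: no world accessible from u forces the antecedent ¬a.
So the root u forces ¬a → a; the model is not a countermodel.

No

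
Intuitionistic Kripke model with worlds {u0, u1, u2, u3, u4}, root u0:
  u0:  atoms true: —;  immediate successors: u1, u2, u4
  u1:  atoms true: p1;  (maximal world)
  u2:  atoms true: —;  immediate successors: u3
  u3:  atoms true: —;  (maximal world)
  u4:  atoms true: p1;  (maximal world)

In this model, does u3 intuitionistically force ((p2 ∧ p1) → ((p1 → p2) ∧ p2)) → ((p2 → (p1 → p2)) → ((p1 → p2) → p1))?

u3 ⊮ ((p2 ∧ p1) → ((p1 → p2) ∧ p2)) → ((p2 → (p1 → p2)) → ((p1 → p2) → p1)): already at u3 itself, u3 ⊩ (p2 ∧ p1) → ((p1 → p2) ∧ p2) but u3 ⊮ (p2 → (p1 → p2)) → ((p1 → p2) → p1).
u3 ⊮ (p2 → (p1 → p2)) → ((p1 → p2) → p1): already at u3 itself, u3 ⊩ p2 → (p1 → p2) but u3 ⊮ (p1 → p2) → p1.
u3 ⊮ (p1 → p2) → p1: already at u3 itself, u3 ⊩ p1 → p2 but u3 ⊮ p1.

No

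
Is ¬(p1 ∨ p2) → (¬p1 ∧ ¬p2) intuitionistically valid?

This is a constructively valid De Morgan direction (negated disjunction to conjunction of negations), which is intuitionistically derivable.
From ¬(p1 ∨ p2): if p1 held then p1 ∨ p2 would, contradiction — so ¬p1; similarly ¬p2.

Yes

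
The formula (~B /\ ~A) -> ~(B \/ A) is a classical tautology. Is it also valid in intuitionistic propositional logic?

This is a constructively valid De Morgan direction (conjunction of negations to negated disjunction), which is intuitionistically derivable.
If both ~B and ~A hold at a world, no accessible world forces B or forces A, so none forces B \/ A.

Yes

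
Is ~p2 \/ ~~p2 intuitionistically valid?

This is the weak law of excluded middle, which is not intuitionistically valid.
A Kripke countermodel: worlds s0, s1, s2; order generated by s0 <= s1, s0 <= s2; atoms true at each world — s0:{}; s1:{p2}; s2:{}.
s0 ||-/- ~p2 \/ ~~p2: neither disjunct is forced at s0.
s0 ||-/- ~p2 since s1 is accessible from s0 and s1 ||- p2.
So the root s0 does not force the formula.

No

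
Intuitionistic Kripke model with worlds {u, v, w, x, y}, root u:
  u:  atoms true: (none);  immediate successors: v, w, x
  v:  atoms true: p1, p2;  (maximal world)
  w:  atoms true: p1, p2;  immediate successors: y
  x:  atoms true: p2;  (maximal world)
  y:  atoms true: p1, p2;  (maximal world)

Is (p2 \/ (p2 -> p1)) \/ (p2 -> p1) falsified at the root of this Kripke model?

u ||-/- (p2 \/ (p2 -> p1)) \/ (p2 -> p1): neither disjunct is forced at u.
u ||-/- p2 \/ (p2 -> p1): neither disjunct is forced at u.
u lacks atom p2, so u ||-/- p2.
So the root u does not force (p2 \/ (p2 -> p1)) \/ (p2 -> p1); the model is a countermodel.

Yes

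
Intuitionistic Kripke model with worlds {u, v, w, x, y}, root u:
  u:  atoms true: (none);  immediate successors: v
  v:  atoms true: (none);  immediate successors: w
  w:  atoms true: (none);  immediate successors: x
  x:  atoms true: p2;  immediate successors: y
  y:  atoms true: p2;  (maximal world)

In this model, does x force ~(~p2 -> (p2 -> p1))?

No

x ||-/- ~(~p2 -> (p2 -> p1)) since x is accessible from x and x ||- ~p2 -> (p2 -> p1).
x ||- ~p2 -> (p2 -> p1) vacuously: no world accessible from x forces the antecedent ~p2.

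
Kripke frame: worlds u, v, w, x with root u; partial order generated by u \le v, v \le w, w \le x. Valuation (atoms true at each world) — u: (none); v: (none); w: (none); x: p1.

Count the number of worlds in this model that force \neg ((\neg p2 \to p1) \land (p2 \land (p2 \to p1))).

4

u: forces it.
v: forces it.
w: forces it.
x: forces it.
Worlds forcing the formula: {u, v, w, x}.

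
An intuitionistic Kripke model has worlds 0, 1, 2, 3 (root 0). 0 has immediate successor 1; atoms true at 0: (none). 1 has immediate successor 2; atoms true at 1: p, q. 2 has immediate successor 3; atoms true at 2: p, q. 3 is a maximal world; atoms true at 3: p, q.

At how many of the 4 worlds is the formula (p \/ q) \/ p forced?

3

0: does not force it — 0 ||-/- (p \/ q) \/ p: neither disjunct is forced at 0.
1: forces it.
2: forces it.
3: forces it.
Worlds forcing the formula: {1, 2, 3}.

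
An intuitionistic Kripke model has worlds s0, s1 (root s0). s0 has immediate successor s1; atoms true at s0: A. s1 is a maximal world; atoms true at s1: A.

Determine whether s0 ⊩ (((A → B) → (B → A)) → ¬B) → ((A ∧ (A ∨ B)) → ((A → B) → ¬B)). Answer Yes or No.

Yes

s0 ⊩ (((A → B) → (B → A)) → ¬B) → ((A ∧ (A ∨ B)) → ((A → B) → ¬B)): every world accessible from s0 that forces ((A → B) → (B → A)) → ¬B (namely s0, s1) also forces (A ∧ (A ∨ B)) → ((A → B) → ¬B).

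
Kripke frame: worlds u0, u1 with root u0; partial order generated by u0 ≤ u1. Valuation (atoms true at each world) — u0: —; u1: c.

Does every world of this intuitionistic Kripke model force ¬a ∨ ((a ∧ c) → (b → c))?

u0 ⊩ ¬a ∨ ((a ∧ c) → (b → c)) via the disjunct ¬a.
Since the root u0 forces ¬a ∨ ((a ∧ c) → (b → c)) and forcing is persistent (monotone upward), every world forces it.

Yes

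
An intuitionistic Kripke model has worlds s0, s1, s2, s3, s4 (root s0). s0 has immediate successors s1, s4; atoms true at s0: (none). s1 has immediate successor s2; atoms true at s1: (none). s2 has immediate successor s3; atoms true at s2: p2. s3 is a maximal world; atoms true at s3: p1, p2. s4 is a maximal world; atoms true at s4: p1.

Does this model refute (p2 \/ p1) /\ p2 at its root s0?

Yes

s0 ||-/- (p2 \/ p1) /\ p2 since s0 fails p2 \/ p1.
So the root s0 does not force (p2 \/ p1) /\ p2; the model is a countermodel.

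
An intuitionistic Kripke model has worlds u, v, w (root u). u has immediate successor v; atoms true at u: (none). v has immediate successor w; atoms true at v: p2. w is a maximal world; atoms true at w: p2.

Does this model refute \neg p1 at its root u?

u \Vdash \neg p1: no world accessible from u forces p1.
So the root u forces \neg p1; the model is not a countermodel.

No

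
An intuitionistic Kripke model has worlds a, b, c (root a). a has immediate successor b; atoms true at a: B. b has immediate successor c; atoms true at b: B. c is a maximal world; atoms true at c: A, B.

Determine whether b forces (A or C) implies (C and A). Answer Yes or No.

b does not force (A or C) implies (C and A): at the accessible world c, c forces A or C but c does not force C and A.
c does not force C and A since c fails C.

No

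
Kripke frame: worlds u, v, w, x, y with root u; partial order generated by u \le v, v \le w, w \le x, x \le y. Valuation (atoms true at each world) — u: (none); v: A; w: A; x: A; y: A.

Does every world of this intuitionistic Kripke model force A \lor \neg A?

No

Not every world: u \nVdash A \lor \neg A.
u \nVdash A \lor \neg A: neither disjunct is forced at u.
u lacks atom A, so u \nVdash A.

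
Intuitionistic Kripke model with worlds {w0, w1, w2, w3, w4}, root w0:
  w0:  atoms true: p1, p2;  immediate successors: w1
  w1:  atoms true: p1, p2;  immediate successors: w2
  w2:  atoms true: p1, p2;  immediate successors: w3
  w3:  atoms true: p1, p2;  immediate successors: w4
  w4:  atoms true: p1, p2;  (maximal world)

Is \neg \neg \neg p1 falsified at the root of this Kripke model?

Yes

w0 \nVdash \neg \neg \neg p1 since w0 is accessible from w0 and w0 \Vdash \neg \neg p1.
w0 \Vdash \neg \neg p1: no world accessible from w0 forces \neg p1.
So the root w0 does not force \neg \neg \neg p1; the model is a countermodel.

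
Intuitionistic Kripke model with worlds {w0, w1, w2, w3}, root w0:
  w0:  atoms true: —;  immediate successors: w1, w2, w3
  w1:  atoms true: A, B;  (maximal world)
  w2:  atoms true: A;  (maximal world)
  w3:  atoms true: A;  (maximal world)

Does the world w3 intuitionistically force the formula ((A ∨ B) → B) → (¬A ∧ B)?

Yes

w3 ⊩ ((A ∨ B) → B) → (¬A ∧ B) vacuously: no world accessible from w3 forces the antecedent (A ∨ B) → B.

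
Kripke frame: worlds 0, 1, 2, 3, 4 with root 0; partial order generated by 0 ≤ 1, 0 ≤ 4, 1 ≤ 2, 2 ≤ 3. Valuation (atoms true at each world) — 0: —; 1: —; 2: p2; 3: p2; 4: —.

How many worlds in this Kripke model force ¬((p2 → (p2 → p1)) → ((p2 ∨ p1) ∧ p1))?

0: does not force it — 0 ⊮ ¬((p2 → (p2 → p1)) → ((p2 ∨ p1) ∧ p1)) since 1 is accessible from 0 and 1 ⊩ (p2 → (p2 → p1)) → ((p2 ∨ p1) ∧ p1).
1: does not force it — 1 ⊮ ¬((p2 → (p2 → p1)) → ((p2 ∨ p1) ∧ p1)) since 1 is accessible from 1 and 1 ⊩ (p2 → (p2 → p1)) → ((p2 ∨ p1) ∧ p1).
2: does not force it — 2 ⊮ ¬((p2 → (p2 → p1)) → ((p2 ∨ p1) ∧ p1)) since 2 is accessible from 2 and 2 ⊩ (p2 → (p2 → p1)) → ((p2 ∨ p1) ∧ p1).
3: does not force it.
4: forces it.
Worlds forcing the formula: {4}.

1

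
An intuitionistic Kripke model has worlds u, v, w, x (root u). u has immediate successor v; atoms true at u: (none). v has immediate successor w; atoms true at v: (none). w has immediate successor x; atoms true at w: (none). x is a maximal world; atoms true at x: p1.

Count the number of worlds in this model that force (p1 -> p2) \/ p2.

u: does not force it — u ||-/- (p1 -> p2) \/ p2: neither disjunct is forced at u.
v: does not force it.
w: does not force it.
x: does not force it.
Worlds forcing the formula: { }.

0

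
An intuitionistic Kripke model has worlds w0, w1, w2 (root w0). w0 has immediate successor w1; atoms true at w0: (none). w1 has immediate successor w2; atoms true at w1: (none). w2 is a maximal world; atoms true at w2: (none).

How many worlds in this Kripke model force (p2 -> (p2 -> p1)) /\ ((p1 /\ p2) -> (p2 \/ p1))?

3

w0: forces it.
w1: forces it.
w2: forces it.
Worlds forcing the formula: {w0, w1, w2}.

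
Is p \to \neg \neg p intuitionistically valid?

Yes

This is double-negation introduction, which is intuitionistically derivable.
If a world forces p then every accessible world forces p (persistence), so none forces \neg p; hence \neg \neg p.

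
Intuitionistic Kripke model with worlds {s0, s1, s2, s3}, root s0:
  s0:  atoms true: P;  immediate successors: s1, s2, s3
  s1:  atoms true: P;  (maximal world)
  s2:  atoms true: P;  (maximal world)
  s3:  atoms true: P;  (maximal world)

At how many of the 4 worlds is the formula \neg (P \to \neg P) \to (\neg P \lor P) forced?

4

s0: forces it.
s1: forces it.
s2: forces it.
s3: forces it.
Worlds forcing the formula: {s0, s1, s2, s3}.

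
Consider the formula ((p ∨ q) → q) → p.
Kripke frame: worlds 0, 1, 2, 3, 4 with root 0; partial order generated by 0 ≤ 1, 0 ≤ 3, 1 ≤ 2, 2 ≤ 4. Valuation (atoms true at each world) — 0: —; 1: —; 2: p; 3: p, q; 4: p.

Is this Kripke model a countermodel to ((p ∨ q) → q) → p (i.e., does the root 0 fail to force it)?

No

0 ⊩ ((p ∨ q) → q) → p: every world accessible from 0 that forces (p ∨ q) → q (namely 3) also forces p.
So the root 0 forces ((p ∨ q) → q) → p; the model is not a countermodel.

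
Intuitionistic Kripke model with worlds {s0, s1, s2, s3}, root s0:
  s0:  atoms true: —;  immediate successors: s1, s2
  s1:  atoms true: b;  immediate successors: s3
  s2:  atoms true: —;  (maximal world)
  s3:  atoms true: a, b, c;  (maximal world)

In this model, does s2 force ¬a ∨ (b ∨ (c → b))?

Yes

s2 ⊩ ¬a ∨ (b ∨ (c → b)) via the disjunct ¬a.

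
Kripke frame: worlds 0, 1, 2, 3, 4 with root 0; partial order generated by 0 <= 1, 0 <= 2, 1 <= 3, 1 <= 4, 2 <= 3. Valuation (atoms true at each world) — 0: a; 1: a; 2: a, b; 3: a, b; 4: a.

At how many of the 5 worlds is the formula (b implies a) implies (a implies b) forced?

0: does not force it — 0 does not force (b implies a) implies (a implies b): already at 0 itself, 0 forces b implies a but 0 does not force a implies b.
1: does not force it — 1 does not force (b implies a) implies (a implies b): already at 1 itself, 1 forces b implies a but 1 does not force a implies b.
2: forces it.
3: forces it.
4: does not force it.
Worlds forcing the formula: {2, 3}.

2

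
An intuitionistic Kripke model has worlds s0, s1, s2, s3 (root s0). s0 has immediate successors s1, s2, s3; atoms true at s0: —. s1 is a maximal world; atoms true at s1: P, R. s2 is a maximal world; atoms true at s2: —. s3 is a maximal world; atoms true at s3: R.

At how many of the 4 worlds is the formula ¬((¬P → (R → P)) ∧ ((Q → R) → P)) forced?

s0: does not force it — s0 ⊮ ¬((¬P → (R → P)) ∧ ((Q → R) → P)) since s1 is accessible from s0 and s1 ⊩ (¬P → (R → P)) ∧ ((Q → R) → P).
s1: does not force it — s1 ⊮ ¬((¬P → (R → P)) ∧ ((Q → R) → P)) since s1 is accessible from s1 and s1 ⊩ (¬P → (R → P)) ∧ ((Q → R) → P).
s2: forces it.
s3: forces it.
Worlds forcing the formula: {s2, s3}.

2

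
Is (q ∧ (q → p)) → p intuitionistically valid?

Yes

This is modus ponens in implicational form, which is intuitionistically derivable.
If a world forces q and q → p, then applying the implication at that world (which is accessible from itself) gives p.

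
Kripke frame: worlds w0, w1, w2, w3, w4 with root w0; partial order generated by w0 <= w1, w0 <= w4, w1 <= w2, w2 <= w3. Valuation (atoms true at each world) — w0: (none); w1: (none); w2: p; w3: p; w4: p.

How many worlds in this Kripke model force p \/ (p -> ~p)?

3

w0: does not force it — w0 ||-/- p \/ (p -> ~p): neither disjunct is forced at w0.
w1: does not force it.
w2: forces it.
w3: forces it.
w4: forces it.
Worlds forcing the formula: {w2, w3, w4}.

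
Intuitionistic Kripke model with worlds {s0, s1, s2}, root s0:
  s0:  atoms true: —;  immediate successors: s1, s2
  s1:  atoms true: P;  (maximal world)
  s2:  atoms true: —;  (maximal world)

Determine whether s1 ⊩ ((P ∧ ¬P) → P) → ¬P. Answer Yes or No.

No

s1 ⊮ ((P ∧ ¬P) → P) → ¬P: already at s1 itself, s1 ⊩ (P ∧ ¬P) → P but s1 ⊮ ¬P.
s1 ⊮ ¬P since s1 is accessible from s1 and s1 ⊩ P.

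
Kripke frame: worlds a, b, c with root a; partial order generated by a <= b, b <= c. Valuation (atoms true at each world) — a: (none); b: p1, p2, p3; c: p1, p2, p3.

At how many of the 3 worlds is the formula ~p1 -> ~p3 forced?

3

a: forces it.
b: forces it.
c: forces it.
Worlds forcing the formula: {a, b, c}.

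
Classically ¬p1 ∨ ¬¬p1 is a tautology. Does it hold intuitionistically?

No

This is the weak law of excluded middle, which is not intuitionistically valid.
A Kripke countermodel: worlds a, b, c; order generated by a ≤ b, a ≤ c; atoms true at each world — a:{}; b:{p1}; c:{}.
a ⊮ ¬p1 ∨ ¬¬p1: neither disjunct is forced at a.
a ⊮ ¬p1 since b is accessible from a and b ⊩ p1.
So the root a does not force the formula.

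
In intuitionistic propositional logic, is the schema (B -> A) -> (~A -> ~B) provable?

Yes

This is the forward direction of contraposition, which is intuitionistically derivable.
Assume B -> A and ~A. If B held then A would follow, contradicting ~A; so ~B.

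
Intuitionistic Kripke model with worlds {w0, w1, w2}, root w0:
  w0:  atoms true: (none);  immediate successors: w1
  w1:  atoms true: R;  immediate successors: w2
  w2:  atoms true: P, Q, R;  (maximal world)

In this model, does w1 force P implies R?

w1 forces P implies R: every world accessible from w1 that forces P (namely w2) also forces R.

Yes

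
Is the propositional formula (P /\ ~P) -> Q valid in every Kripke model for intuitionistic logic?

This is an instance of ex falso quodlibet, which is intuitionistically derivable.
No world can force both P and ~P, so the antecedent P /\ ~P is never forced and the implication holds vacuously at every world.

Yes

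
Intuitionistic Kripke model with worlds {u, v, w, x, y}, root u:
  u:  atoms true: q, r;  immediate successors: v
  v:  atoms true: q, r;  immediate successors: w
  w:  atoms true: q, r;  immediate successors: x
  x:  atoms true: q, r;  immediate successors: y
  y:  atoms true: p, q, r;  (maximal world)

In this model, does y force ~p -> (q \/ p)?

Yes

y ||- ~p -> (q \/ p) vacuously: no world accessible from y forces the antecedent ~p.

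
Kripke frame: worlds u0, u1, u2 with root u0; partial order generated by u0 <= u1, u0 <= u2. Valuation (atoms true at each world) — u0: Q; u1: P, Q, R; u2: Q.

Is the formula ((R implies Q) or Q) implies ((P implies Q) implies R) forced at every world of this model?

Not every world: u0 does not force ((R implies Q) or Q) implies ((P implies Q) implies R).
u0 does not force ((R implies Q) or Q) implies ((P implies Q) implies R): already at u0 itself, u0 forces (R implies Q) or Q but u0 does not force (P implies Q) implies R.
u0 does not force (P implies Q) implies R: already at u0 itself, u0 forces P implies Q but u0 does not force R.
u0 lacks atom R, so u0 does not force R.

No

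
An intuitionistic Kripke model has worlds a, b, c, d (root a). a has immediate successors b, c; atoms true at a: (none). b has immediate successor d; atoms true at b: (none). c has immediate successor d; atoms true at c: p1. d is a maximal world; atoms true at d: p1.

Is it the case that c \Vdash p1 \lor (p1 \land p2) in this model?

Yes

c \Vdash p1 \lor (p1 \land p2) via the disjunct p1.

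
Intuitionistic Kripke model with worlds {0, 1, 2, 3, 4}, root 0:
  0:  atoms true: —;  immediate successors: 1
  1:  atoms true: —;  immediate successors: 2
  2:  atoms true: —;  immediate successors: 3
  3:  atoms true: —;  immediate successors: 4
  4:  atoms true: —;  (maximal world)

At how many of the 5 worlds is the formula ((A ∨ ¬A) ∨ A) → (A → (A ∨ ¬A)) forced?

0: forces it.
1: forces it.
2: forces it.
3: forces it.
4: forces it.
Worlds forcing the formula: {0, 1, 2, 3, 4}.

5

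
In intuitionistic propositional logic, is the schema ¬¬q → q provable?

This is double-negation elimination, which is not intuitionistically valid.
A Kripke countermodel: worlds 0, 1; order generated by 0 ≤ 1; atoms true at each world — 0:{}; 1:{q}.
0 ⊮ ¬¬q → q: already at 0 itself, 0 ⊩ ¬¬q but 0 ⊮ q.
0 lacks atom q, so 0 ⊮ q.
So the root 0 does not force the formula.

No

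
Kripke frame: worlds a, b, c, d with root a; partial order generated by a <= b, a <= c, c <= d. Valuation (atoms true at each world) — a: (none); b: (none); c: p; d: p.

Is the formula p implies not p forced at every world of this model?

Not every world: a does not force p implies not p.
a does not force p implies not p: at the accessible world c, c forces p but c does not force not p.
c does not force not p since c is accessible from c and c forces p.

No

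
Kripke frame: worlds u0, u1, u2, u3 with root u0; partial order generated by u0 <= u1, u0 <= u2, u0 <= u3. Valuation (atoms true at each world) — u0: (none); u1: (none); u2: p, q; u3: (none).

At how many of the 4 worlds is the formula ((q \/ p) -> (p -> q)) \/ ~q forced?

4

u0: forces it.
u1: forces it.
u2: forces it.
u3: forces it.
Worlds forcing the formula: {u0, u1, u2, u3}.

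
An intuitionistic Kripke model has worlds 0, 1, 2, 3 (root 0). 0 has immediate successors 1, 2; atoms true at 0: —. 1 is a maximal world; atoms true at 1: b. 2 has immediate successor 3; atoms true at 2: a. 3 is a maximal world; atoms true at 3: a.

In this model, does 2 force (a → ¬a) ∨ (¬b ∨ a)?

Yes

2 ⊩ (a → ¬a) ∨ (¬b ∨ a) via the disjunct ¬b ∨ a.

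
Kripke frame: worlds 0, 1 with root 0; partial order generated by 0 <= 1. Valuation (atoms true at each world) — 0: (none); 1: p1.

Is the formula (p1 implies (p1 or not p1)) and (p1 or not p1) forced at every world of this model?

Not every world: 0 does not force (p1 implies (p1 or not p1)) and (p1 or not p1).
0 does not force (p1 implies (p1 or not p1)) and (p1 or not p1) since 0 fails p1 or not p1.

No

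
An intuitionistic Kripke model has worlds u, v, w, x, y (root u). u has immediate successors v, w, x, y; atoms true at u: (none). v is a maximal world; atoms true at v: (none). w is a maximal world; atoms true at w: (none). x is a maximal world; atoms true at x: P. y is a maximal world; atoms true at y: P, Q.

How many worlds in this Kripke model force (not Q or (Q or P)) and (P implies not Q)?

3

u: does not force it — u does not force (not Q or (Q or P)) and (P implies not Q) since u fails not Q or (Q or P).
v: forces it.
w: forces it.
x: forces it.
y: does not force it — y does not force (not Q or (Q or P)) and (P implies not Q) since y fails P implies not Q.
Worlds forcing the formula: {v, w, x}.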